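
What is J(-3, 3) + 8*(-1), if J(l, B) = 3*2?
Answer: -2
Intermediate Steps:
J(l, B) = 6
J(-3, 3) + 8*(-1) = 6 + 8*(-1) = 6 - 8 = -2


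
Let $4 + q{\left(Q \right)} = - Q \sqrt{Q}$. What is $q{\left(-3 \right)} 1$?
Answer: $-4 + 3 i \sqrt{3} \approx -4.0 + 5.1962 i$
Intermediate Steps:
$q{\left(Q \right)} = -4 - Q^{\frac{3}{2}}$ ($q{\left(Q \right)} = -4 + - Q \sqrt{Q} = -4 - Q^{\frac{3}{2}}$)
$q{\left(-3 \right)} 1 = \left(-4 - \left(-3\right)^{\frac{3}{2}}\right) 1 = \left(-4 - - 3 i \sqrt{3}\right) 1 = \left(-4 + 3 i \sqrt{3}\right) 1 = -4 + 3 i \sqrt{3}$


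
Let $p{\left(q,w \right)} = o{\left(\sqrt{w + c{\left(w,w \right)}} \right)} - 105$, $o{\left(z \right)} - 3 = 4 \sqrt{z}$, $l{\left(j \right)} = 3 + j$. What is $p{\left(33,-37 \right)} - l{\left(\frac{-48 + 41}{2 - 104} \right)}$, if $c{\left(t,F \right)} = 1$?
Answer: $- \frac{10717}{102} + 4 \sqrt[4]{-1} \sqrt{6} \approx -98.14 + 6.9282 i$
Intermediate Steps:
$o{\left(z \right)} = 3 + 4 \sqrt{z}$
$p{\left(q,w \right)} = -102 + 4 \sqrt[4]{1 + w}$ ($p{\left(q,w \right)} = \left(3 + 4 \sqrt{\sqrt{w + 1}}\right) - 105 = \left(3 + 4 \sqrt{\sqrt{1 + w}}\right) - 105 = \left(3 + 4 \sqrt[4]{1 + w}\right) - 105 = -102 + 4 \sqrt[4]{1 + w}$)
$p{\left(33,-37 \right)} - l{\left(\frac{-48 + 41}{2 - 104} \right)} = \left(-102 + 4 \sqrt[4]{1 - 37}\right) - \left(3 + \frac{-48 + 41}{2 - 104}\right) = \left(-102 + 4 \sqrt[4]{-36}\right) - \left(3 - \frac{7}{-102}\right) = \left(-102 + 4 \sqrt[4]{-1} \sqrt{6}\right) - \left(3 - - \frac{7}{102}\right) = \left(-102 + 4 \sqrt[4]{-1} \sqrt{6}\right) - \left(3 + \frac{7}{102}\right) = \left(-102 + 4 \sqrt[4]{-1} \sqrt{6}\right) - \frac{313}{102} = - \frac{10717}{102} + 4 \sqrt[4]{-1} \sqrt{6}$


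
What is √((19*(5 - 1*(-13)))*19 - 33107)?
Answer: I*√26609 ≈ 163.12*I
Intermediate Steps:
√((19*(5 - 1*(-13)))*19 - 33107) = √((19*(5 + 13))*19 - 33107) = √((19*18)*19 - 33107) = √(342*19 - 33107) = √(6498 - 33107) = √(-26609) = I*√26609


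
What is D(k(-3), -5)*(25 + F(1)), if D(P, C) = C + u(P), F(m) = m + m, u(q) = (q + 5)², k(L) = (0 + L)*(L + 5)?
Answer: -108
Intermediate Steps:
k(L) = L*(5 + L)
u(q) = (5 + q)²
F(m) = 2*m
D(P, C) = C + (5 + P)²
D(k(-3), -5)*(25 + F(1)) = (-5 + (5 - 3*(5 - 3))²)*(25 + 2*1) = (-5 + (5 - 3*2)²)*(25 + 2) = (-5 + (5 - 6)²)*27 = (-5 + (-1)²)*27 = (-5 + 1)*27 = -4*27 = -108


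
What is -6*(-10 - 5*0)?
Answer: 60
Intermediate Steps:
-6*(-10 - 5*0) = -6*(-10 + 0) = -6*(-10) = 60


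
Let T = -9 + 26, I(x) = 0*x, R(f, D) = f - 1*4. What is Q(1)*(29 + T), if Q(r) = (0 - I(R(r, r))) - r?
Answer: -46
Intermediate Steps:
R(f, D) = -4 + f (R(f, D) = f - 4 = -4 + f)
I(x) = 0
T = 17
Q(r) = -r (Q(r) = (0 - 1*0) - r = (0 + 0) - r = 0 - r = -r)
Q(1)*(29 + T) = (-1*1)*(29 + 17) = -1*46 = -46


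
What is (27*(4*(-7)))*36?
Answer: -27216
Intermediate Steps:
(27*(4*(-7)))*36 = (27*(-28))*36 = -756*36 = -27216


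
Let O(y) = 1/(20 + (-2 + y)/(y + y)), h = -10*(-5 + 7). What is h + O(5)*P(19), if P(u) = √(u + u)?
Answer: -20 + 10*√38/203 ≈ -19.696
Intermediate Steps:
P(u) = √2*√u (P(u) = √(2*u) = √2*√u)
h = -20 (h = -10*2 = -20)
O(y) = 1/(20 + (-2 + y)/(2*y)) (O(y) = 1/(20 + (-2 + y)/((2*y))) = 1/(20 + (-2 + y)*(1/(2*y))) = 1/(20 + (-2 + y)/(2*y)))
h + O(5)*P(19) = -20 + (2*5/(-2 + 41*5))*(√2*√19) = -20 + (2*5/(-2 + 205))*√38 = -20 + (2*5/203)*√38 = -20 + (2*5*(1/203))*√38 = -20 + 10*√38/203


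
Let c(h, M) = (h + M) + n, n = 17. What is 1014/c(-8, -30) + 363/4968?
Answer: -558881/11592 ≈ -48.213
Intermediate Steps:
c(h, M) = 17 + M + h (c(h, M) = (h + M) + 17 = (M + h) + 17 = 17 + M + h)
1014/c(-8, -30) + 363/4968 = 1014/(17 - 30 - 8) + 363/4968 = 1014/(-21) + 363*(1/4968) = 1014*(-1/21) + 121/1656 = -338/7 + 121/1656 = -558881/11592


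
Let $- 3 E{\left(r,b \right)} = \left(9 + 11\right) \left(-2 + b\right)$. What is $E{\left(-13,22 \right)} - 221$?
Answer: $- \frac{1063}{3} \approx -354.33$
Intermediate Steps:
$E{\left(r,b \right)} = \frac{40}{3} - \frac{20 b}{3}$ ($E{\left(r,b \right)} = - \frac{\left(9 + 11\right) \left(-2 + b\right)}{3} = - \frac{20 \left(-2 + b\right)}{3} = - \frac{-40 + 20 b}{3} = \frac{40}{3} - \frac{20 b}{3}$)
$E{\left(-13,22 \right)} - 221 = \left(\frac{40}{3} - \frac{440}{3}\right) - 221 = - \frac{400}{3} - 221 = - \frac{1063}{3}$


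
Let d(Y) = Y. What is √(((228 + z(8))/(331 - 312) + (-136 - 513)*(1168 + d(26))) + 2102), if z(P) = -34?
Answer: I*√278978558/19 ≈ 879.09*I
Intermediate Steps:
√(((228 + z(8))/(331 - 312) + (-136 - 513)*(1168 + d(26))) + 2102) = √(((228 - 34)/(331 - 312) + (-136 - 513)*(1168 + 26)) + 2102) = √((194/19 - 649*1194) + 2102) = √((194*(1/19) - 774906) + 2102) = √((194/19 - 774906) + 2102) = √(-14723020/19 + 2102) = √(-14683082/19) = I*√278978558/19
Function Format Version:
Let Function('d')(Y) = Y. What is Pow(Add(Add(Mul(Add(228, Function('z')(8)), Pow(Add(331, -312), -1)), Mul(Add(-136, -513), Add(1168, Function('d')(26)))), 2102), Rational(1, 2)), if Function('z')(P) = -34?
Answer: Mul(Rational(1, 19), I, Pow(278978558, Rational(1, 2))) ≈ Mul(879.09, I)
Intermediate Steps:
Pow(Add(Add(Mul(Add(228, Function('z')(8)), Pow(Add(331, -312), -1)), Mul(Add(-136, -513), Add(1168, Function('d')(26)))), 2102), Rational(1, 2)) = Pow(Add(Add(Mul(Add(228, -34), Pow(Add(331, -312), -1)), Mul(Add(-136, -513), Add(1168, 26))), 2102), Rational(1, 2)) = Pow(Add(Add(Mul(194, Pow(19, -1)), Mul(-649, 1194)), 2102), Rational(1, 2)) = Pow(Add(Add(Mul(194, Rational(1, 19)), -774906), 2102), Rational(1, 2)) = Pow(Add(Add(Rational(194, 19), -774906), 2102), Rational(1, 2)) = Pow(Add(Rational(-14723020, 19), 2102), Rational(1, 2)) = Pow(Rational(-14683082, 19), Rational(1, 2)) = Mul(Rational(1, 19), I, Pow(278978558, Rational(1, 2)))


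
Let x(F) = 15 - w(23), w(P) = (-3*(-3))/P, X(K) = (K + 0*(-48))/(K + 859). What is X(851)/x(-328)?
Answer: 19573/574560 ≈ 0.034066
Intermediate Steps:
X(K) = K/(859 + K) (X(K) = (K + 0)/(859 + K) = K/(859 + K))
w(P) = 9/P
x(F) = 336/23 (x(F) = 15 - 9/23 = 336/23)
X(851)/x(-328) = (851/(859 + 851))/(336/23) = (851/1710)*(23/336) = 19573/574560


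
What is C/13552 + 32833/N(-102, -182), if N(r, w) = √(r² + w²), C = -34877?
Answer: -34877/13552 + 32833*√10882/21764 ≈ 154.80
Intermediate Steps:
C/13552 + 32833/N(-102, -182) = -34877/13552 + 32833/(√((-102)² + (-182)²)) = -34877*1/13552 + 32833/(√(10404 + 33124)) = -34877/13552 + 32833/(√43528) = -34877/13552 + 32833/((2*√10882)) = -34877/13552 + 32833*(√10882/21764) = -34877/13552 + 32833*√10882/21764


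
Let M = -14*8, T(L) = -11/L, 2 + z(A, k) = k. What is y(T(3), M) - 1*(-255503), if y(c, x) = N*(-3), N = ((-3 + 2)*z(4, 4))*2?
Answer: 255515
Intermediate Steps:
z(A, k) = -2 + k
N = -4 (N = ((-3 + 2)*(-2 + 4))*2 = -1*2*2 = -2*2 = -4)
M = -112
y(c, x) = 12 (y(c, x) = -4*(-3) = 12)
y(T(3), M) - 1*(-255503) = 12 - 1*(-255503) = 12 + 255503 = 255515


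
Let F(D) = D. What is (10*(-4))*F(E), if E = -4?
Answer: 160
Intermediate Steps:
(10*(-4))*F(E) = (10*(-4))*(-4) = -40*(-4) = 160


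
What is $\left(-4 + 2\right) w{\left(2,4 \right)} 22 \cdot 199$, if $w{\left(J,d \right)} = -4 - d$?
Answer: $70048$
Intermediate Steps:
$\left(-4 + 2\right) w{\left(2,4 \right)} 22 \cdot 199 = \left(-4 + 2\right) \left(-4 - 4\right) 22 \cdot 199 = - 2 \left(-4 - 4\right) 22 \cdot 199 = \left(-2\right) \left(-8\right) 22 \cdot 199 = 16 \cdot 22 \cdot 199 = 352 \cdot 199 = 70048$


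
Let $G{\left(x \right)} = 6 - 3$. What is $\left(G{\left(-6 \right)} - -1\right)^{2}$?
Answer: $16$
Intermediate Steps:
$G{\left(x \right)} = 3$ ($G{\left(x \right)} = 6 - 3 = 3$)
$\left(G{\left(-6 \right)} - -1\right)^{2} = \left(3 - -1\right)^{2} = \left(3 + \left(-5 + 6\right)\right)^{2} = \left(3 + 1\right)^{2} = 4^{2} = 16$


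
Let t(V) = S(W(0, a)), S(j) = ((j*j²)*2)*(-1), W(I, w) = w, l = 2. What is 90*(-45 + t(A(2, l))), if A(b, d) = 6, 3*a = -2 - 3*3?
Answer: 14470/3 ≈ 4823.3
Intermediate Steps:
a = -11/3 (a = (-2 - 3*3)/3 = (-2 - 9)/3 = (⅓)*(-11) = -11/3 ≈ -3.6667)
S(j) = -2*j³ (S(j) = (j³*2)*(-1) = (2*j³)*(-1) = -2*j³)
t(V) = 2662/27 (t(V) = -2*(-11/3)³ = -2*(-1331/27) = 2662/27)
90*(-45 + t(A(2, l))) = 90*(-45 + 2662/27) = 90*(1447/27) = 14470/3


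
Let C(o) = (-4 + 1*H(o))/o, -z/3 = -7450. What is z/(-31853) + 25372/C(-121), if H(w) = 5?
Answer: -97789114586/31853 ≈ -3.0700e+6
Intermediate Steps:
z = 22350 (z = -3*(-7450) = 22350)
C(o) = 1/o (C(o) = (-4 + 1*5)/o = (-4 + 5)/o = 1/o)
z/(-31853) + 25372/C(-121) = 22350/(-31853) + 25372/(1/(-121)) = 22350*(-1/31853) + 25372/(-1/121) = -22350/31853 + 25372*(-121) = -22350/31853 - 3070012 = -97789114586/31853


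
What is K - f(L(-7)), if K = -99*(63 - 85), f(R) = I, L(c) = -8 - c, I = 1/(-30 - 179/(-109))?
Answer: 6732307/3091 ≈ 2178.0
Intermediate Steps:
I = -109/3091 (I = 1/(-30 - 179*(-1/109)) = 1/(-30 + 179/109) = 1/(-3091/109) = -109/3091 ≈ -0.035264)
f(R) = -109/3091
K = 2178 (K = -99*(-22) = 2178)
K - f(L(-7)) = 2178 - 1*(-109/3091) = 2178 + 109/3091 = 6732307/3091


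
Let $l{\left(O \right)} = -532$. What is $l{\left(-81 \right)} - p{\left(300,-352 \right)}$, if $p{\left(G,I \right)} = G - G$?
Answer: $-532$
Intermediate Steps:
$p{\left(G,I \right)} = 0$
$l{\left(-81 \right)} - p{\left(300,-352 \right)} = -532 - 0 = -532 + 0 = -532$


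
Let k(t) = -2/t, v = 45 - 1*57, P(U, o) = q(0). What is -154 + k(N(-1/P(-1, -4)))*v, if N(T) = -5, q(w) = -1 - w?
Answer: -794/5 ≈ -158.80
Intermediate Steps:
P(U, o) = -1 (P(U, o) = -1 - 1*0 = -1 + 0 = -1)
v = -12 (v = 45 - 57 = -12)
-154 + k(N(-1/P(-1, -4)))*v = -154 - 2/(-5)*(-12) = -154 - 2*(-1/5)*(-12) = -154 + (2/5)*(-12) = -154 - 24/5 = -794/5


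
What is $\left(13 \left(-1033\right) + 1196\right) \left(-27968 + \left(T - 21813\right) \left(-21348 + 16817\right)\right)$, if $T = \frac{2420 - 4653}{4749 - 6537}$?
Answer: $- \frac{2161036817082481}{1788} \approx -1.2086 \cdot 10^{12}$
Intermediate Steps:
$T = \frac{2233}{1788}$ ($T = - \frac{2233}{-1788} = \left(-2233\right) \left(- \frac{1}{1788}\right) = \frac{2233}{1788} \approx 1.2489$)
$\left(13 \left(-1033\right) + 1196\right) \left(-27968 + \left(T - 21813\right) \left(-21348 + 16817\right)\right) = \left(13 \left(-1033\right) + 1196\right) \left(-27968 + \left(\frac{2233}{1788} - 21813\right) \left(-21348 + 16817\right)\right) = \left(-13429 + 1196\right) \left(-27968 - - \frac{176706331241}{1788}\right) = - 12233 \left(-27968 + \frac{176706331241}{1788}\right) = \left(-12233\right) \frac{176656324457}{1788} = - \frac{2161036817082481}{1788}$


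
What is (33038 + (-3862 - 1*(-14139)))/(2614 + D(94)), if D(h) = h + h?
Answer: 43315/2802 ≈ 15.459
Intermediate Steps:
D(h) = 2*h
(33038 + (-3862 - 1*(-14139)))/(2614 + D(94)) = (33038 + (-3862 - 1*(-14139)))/(2614 + 2*94) = (33038 + (-3862 + 14139))/(2614 + 188) = (33038 + 10277)/2802 = 43315*(1/2802) = 43315/2802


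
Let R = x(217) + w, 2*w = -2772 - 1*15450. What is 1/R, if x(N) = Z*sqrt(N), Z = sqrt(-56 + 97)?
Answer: -9111/83001424 - sqrt(8897)/83001424 ≈ -0.00011091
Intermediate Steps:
Z = sqrt(41) ≈ 6.4031
x(N) = sqrt(41)*sqrt(N)
w = -9111 (w = (-2772 - 1*15450)/2 = (-2772 - 15450)/2 = (1/2)*(-18222) = -9111)
R = -9111 + sqrt(8897) (R = sqrt(41)*sqrt(217) - 9111 = sqrt(8897) - 9111 = -9111 + sqrt(8897) ≈ -9016.7)
1/R = 1/(-9111 + sqrt(8897))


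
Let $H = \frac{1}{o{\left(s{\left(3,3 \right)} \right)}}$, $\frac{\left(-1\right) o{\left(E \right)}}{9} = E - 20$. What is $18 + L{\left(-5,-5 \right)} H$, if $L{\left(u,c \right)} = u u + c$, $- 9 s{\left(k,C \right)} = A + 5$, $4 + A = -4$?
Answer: $\frac{3206}{177} \approx 18.113$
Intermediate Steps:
$A = -8$ ($A = -4 - 4 = -8$)
$s{\left(k,C \right)} = \frac{1}{3}$ ($s{\left(k,C \right)} = - \frac{-8 + 5}{9} = \left(- \frac{1}{9}\right) \left(-3\right) = \frac{1}{3}$)
$o{\left(E \right)} = 180 - 9 E$ ($o{\left(E \right)} = - 9 \left(E - 20\right) = - 9 \left(-20 + E\right) = 180 - 9 E$)
$H = \frac{1}{177}$ ($H = \frac{1}{180 - 3} = \frac{1}{177} \approx 0.0056497$)
$L{\left(u,c \right)} = c + u^{2}$ ($L{\left(u,c \right)} = u^{2} + c = c + u^{2}$)
$18 + L{\left(-5,-5 \right)} H = 18 + \left(-5 + \left(-5\right)^{2}\right) \frac{1}{177} = 18 + \left(-5 + 25\right) \frac{1}{177} = 18 + 20 \cdot \frac{1}{177} = 18 + \frac{20}{177} = \frac{3206}{177}$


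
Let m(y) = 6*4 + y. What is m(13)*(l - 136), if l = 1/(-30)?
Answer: -150997/30 ≈ -5033.2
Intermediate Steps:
l = -1/30 ≈ -0.033333
m(y) = 24 + y
m(13)*(l - 136) = (24 + 13)*(-1/30 - 136) = 37*(-4081/30) = -150997/30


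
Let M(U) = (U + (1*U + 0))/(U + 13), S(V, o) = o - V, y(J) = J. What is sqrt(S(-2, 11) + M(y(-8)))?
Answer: 7*sqrt(5)/5 ≈ 3.1305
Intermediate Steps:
M(U) = 2*U/(13 + U) (M(U) = (U + (U + 0))/(13 + U) = (U + U)/(13 + U) = (2*U)/(13 + U) = 2*U/(13 + U))
sqrt(S(-2, 11) + M(y(-8))) = sqrt((11 - 1*(-2)) + 2*(-8)/(13 - 8)) = sqrt((11 + 2) + 2*(-8)/5) = sqrt(13 + 2*(-8)*(1/5)) = sqrt(13 - 16/5) = sqrt(49/5) = 7*sqrt(5)/5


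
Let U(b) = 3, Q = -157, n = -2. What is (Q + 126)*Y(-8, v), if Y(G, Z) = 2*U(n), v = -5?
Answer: -186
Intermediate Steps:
Y(G, Z) = 6 (Y(G, Z) = 2*3 = 6)
(Q + 126)*Y(-8, v) = (-157 + 126)*6 = -31*6 = -186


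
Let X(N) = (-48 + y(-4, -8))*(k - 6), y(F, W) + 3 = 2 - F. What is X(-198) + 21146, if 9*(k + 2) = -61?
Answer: 21811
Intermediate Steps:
k = -79/9 (k = -2 + (1/9)*(-61) = -2 - 61/9 = -79/9 ≈ -8.7778)
y(F, W) = -1 - F (y(F, W) = -3 + (2 - F) = -1 - F)
X(N) = 665 (X(N) = (-48 + (-1 - 1*(-4)))*(-79/9 - 6) = (-48 + (-1 + 4))*(-133/9) = (-48 + 3)*(-133/9) = -45*(-133/9) = 665)
X(-198) + 21146 = 665 + 21146 = 21811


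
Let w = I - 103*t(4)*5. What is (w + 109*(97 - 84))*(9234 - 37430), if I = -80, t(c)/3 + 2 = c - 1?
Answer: 5864768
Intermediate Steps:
t(c) = -9 + 3*c (t(c) = -6 + 3*(c - 1) = -6 + 3*(-1 + c) = -6 + (-3 + 3*c) = -9 + 3*c)
w = -1625 (w = -80 - 103*(-9 + 3*4)*5 = -80 - 103*(-9 + 12)*5 = -80 - 309*5 = -80 - 103*15 = -80 - 1545 = -1625)
(w + 109*(97 - 84))*(9234 - 37430) = (-1625 + 109*(97 - 84))*(9234 - 37430) = (-1625 + 109*13)*(-28196) = (-1625 + 1417)*(-28196) = -208*(-28196) = 5864768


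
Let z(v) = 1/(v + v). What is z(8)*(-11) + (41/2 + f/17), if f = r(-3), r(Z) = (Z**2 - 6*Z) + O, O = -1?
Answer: 5805/272 ≈ 21.342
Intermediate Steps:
r(Z) = -1 + Z**2 - 6*Z (r(Z) = (Z**2 - 6*Z) - 1 = -1 + Z**2 - 6*Z)
f = 26 (f = -1 + (-3)**2 - 6*(-3) = -1 + 9 + 18 = 26)
z(v) = 1/(2*v)
z(8)*(-11) + (41/2 + f/17) = ((1/2)/8)*(-11) + (41/2 + 26/17) = ((1/2)*(1/8))*(-11) + (41*(1/2) + 26*(1/17)) = (1/16)*(-11) + (41/2 + 26/17) = -11/16 + 749/34 = 5805/272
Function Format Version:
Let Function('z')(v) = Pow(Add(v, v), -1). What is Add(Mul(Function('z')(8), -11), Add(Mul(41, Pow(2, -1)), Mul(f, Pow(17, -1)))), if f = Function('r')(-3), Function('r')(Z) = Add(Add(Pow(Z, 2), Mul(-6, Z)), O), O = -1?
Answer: Rational(5805, 272) ≈ 21.342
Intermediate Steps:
Function('r')(Z) = Add(-1, Pow(Z, 2), Mul(-6, Z)) (Function('r')(Z) = Add(Add(Pow(Z, 2), Mul(-6, Z)), -1) = Add(-1, Pow(Z, 2), Mul(-6, Z)))
f = 26 (f = Add(-1, Pow(-3, 2), Mul(-6, -3)) = Add(-1, 9, 18) = 26)
Function('z')(v) = Mul(Rational(1, 2), Pow(v, -1)) (Function('z')(v) = Pow(Mul(2, v), -1) = Mul(Rational(1, 2), Pow(v, -1)))
Add(Mul(Function('z')(8), -11), Add(Mul(41, Pow(2, -1)), Mul(f, Pow(17, -1)))) = Add(Mul(Mul(Rational(1, 2), Pow(8, -1)), -11), Add(Mul(41, Pow(2, -1)), Mul(26, Pow(17, -1)))) = Add(Mul(Mul(Rational(1, 2), Rational(1, 8)), -11), Add(Mul(41, Rational(1, 2)), Mul(26, Rational(1, 17)))) = Add(Mul(Rational(1, 16), -11), Add(Rational(41, 2), Rational(26, 17))) = Add(Rational(-11, 16), Rational(749, 34)) = Rational(5805, 272)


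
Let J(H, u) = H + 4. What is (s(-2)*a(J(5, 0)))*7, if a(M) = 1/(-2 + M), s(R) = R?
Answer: -2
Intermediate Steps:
J(H, u) = 4 + H
(s(-2)*a(J(5, 0)))*7 = -2/(-2 + (4 + 5))*7 = -2/(-2 + 9)*7 = -2/7*7 = -2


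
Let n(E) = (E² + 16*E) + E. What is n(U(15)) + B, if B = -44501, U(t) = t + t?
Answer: -43091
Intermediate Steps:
U(t) = 2*t
n(E) = E² + 17*E
n(U(15)) + B = (2*15)*(17 + 2*15) - 44501 = 30*(17 + 30) - 44501 = 30*47 - 44501 = 1410 - 44501 = -43091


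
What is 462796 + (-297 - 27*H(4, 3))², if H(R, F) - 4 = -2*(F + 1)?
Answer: 498517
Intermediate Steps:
H(R, F) = 2 - 2*F (H(R, F) = 4 - 2*(F + 1) = 4 - 2*(1 + F) = 4 + (-2 - 2*F) = 2 - 2*F)
462796 + (-297 - 27*H(4, 3))² = 462796 + (-297 - 27*(2 - 2*3))² = 462796 + (-297 - 27*(2 - 6))² = 462796 + (-297 - 27*(-4))² = 462796 + (-297 + 108)² = 462796 + (-189)² = 462796 + 35721 = 498517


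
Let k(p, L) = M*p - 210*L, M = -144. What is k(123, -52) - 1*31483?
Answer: -38275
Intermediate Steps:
k(p, L) = -210*L - 144*p (k(p, L) = -144*p - 210*L = -210*L - 144*p)
k(123, -52) - 1*31483 = (-210*(-52) - 144*123) - 1*31483 = (10920 - 17712) - 31483 = -6792 - 31483 = -38275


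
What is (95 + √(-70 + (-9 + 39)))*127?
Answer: 12065 + 254*I*√10 ≈ 12065.0 + 803.22*I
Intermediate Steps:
(95 + √(-70 + (-9 + 39)))*127 = (95 + √(-70 + 30))*127 = (95 + √(-40))*127 = (95 + 2*I*√10)*127 = 12065 + 254*I*√10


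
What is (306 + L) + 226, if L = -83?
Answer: 449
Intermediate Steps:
(306 + L) + 226 = (306 - 83) + 226 = 223 + 226 = 449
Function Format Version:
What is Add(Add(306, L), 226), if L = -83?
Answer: 449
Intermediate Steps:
Add(Add(306, L), 226) = Add(Add(306, -83), 226) = Add(223, 226) = 449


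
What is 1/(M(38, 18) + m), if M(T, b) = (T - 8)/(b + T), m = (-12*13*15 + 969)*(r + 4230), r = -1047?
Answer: -28/122188989 ≈ -2.2915e-7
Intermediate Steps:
m = -4363893 (m = (-12*13*15 + 969)*(-1047 + 4230) = (-156*15 + 969)*3183 = (-2340 + 969)*3183 = -1371*3183 = -4363893)
M(T, b) = (-8 + T)/(T + b)
1/(M(38, 18) + m) = 1/((-8 + 38)/(38 + 18) - 4363893) = 1/(30/56 - 4363893) = 1/((1/56)*30 - 4363893) = 1/(15/28 - 4363893) = 1/(-122188989/28) = -28/122188989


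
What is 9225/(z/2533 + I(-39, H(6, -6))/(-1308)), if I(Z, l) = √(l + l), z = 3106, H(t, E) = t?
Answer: 10347543431796600/1375419314903 + 12903075783450*√3/1375419314903 ≈ 7539.4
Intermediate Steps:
I(Z, l) = √2*√l (I(Z, l) = √(2*l) = √2*√l)
9225/(z/2533 + I(-39, H(6, -6))/(-1308)) = 9225/(3106/2533 + (√2*√6)/(-1308)) = 9225/(3106*(1/2533) + (2*√3)*(-1/1308)) = 9225/(3106/2533 - √3/654)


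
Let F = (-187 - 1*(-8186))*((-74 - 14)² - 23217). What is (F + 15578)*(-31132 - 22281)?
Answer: 6610016264937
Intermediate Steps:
F = -123768527 (F = (-187 + 8186)*((-88)² - 23217) = 7999*(7744 - 23217) = 7999*(-15473) = -123768527)
(F + 15578)*(-31132 - 22281) = (-123768527 + 15578)*(-31132 - 22281) = -123752949*(-53413) = 6610016264937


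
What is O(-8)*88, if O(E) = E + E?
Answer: -1408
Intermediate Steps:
O(E) = 2*E
O(-8)*88 = (2*(-8))*88 = -16*88 = -1408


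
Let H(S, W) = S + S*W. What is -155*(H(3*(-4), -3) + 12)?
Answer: -5580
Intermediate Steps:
-155*(H(3*(-4), -3) + 12) = -155*((3*(-4))*(1 - 3) + 12) = -155*(-12*(-2) + 12) = -155*(24 + 12) = -155*36 = -5580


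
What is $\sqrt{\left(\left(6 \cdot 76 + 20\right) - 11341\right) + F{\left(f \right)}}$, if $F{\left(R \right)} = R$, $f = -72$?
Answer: $i \sqrt{10937} \approx 104.58 i$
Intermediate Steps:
$\sqrt{\left(\left(6 \cdot 76 + 20\right) - 11341\right) + F{\left(f \right)}} = \sqrt{\left(\left(6 \cdot 76 + 20\right) - 11341\right) - 72} = \sqrt{\left(\left(456 + 20\right) - 11341\right) - 72} = \sqrt{\left(476 - 11341\right) - 72} = \sqrt{-10865 - 72} = \sqrt{-10937} = i \sqrt{10937}$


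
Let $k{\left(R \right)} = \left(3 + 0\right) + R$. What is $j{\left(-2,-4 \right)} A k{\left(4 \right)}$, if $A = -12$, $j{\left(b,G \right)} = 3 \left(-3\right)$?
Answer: $756$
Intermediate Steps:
$j{\left(b,G \right)} = -9$
$k{\left(R \right)} = 3 + R$
$j{\left(-2,-4 \right)} A k{\left(4 \right)} = \left(-9\right) \left(-12\right) \left(3 + 4\right) = 108 \cdot 7 = 756$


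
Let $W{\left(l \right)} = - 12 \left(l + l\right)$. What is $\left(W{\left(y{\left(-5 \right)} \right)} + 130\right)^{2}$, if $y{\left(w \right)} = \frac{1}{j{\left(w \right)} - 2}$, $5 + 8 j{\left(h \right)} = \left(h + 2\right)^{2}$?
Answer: $21316$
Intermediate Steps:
$j{\left(h \right)} = - \frac{5}{8} + \frac{\left(2 + h\right)^{2}}{8}$ ($j{\left(h \right)} = - \frac{5}{8} + \frac{\left(h + 2\right)^{2}}{8} = - \frac{5}{8} + \frac{\left(2 + h\right)^{2}}{8}$)
$y{\left(w \right)} = \frac{1}{- \frac{21}{8} + \frac{\left(2 + w\right)^{2}}{8}}$ ($y{\left(w \right)} = \frac{1}{\left(- \frac{5}{8} + \frac{\left(2 + w\right)^{2}}{8}\right) - 2} = \frac{1}{- \frac{21}{8} + \frac{\left(2 + w\right)^{2}}{8}}$)
$W{\left(l \right)} = - 24 l$ ($W{\left(l \right)} = - 12 \cdot 2 l = - 24 l$)
$\left(W{\left(y{\left(-5 \right)} \right)} + 130\right)^{2} = \left(- 24 \frac{8}{-21 + \left(2 - 5\right)^{2}} + 130\right)^{2} = \left(- 24 \frac{8}{-21 + \left(-3\right)^{2}} + 130\right)^{2} = \left(- 24 \frac{8}{-21 + 9} + 130\right)^{2} = \left(- 24 \frac{8}{-12} + 130\right)^{2} = \left(- 24 \cdot 8 \left(- \frac{1}{12}\right) + 130\right)^{2} = \left(\left(-24\right) \left(- \frac{2}{3}\right) + 130\right)^{2} = \left(16 + 130\right)^{2} = 146^{2} = 21316$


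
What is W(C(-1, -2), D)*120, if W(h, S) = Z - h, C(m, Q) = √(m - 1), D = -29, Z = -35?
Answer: -4200 - 120*I*√2 ≈ -4200.0 - 169.71*I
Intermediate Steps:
C(m, Q) = √(-1 + m)
W(h, S) = -35 - h
W(C(-1, -2), D)*120 = (-35 - √(-1 - 1))*120 = (-35 - √(-2))*120 = (-35 - I*√2)*120 = -4200 - 120*I*√2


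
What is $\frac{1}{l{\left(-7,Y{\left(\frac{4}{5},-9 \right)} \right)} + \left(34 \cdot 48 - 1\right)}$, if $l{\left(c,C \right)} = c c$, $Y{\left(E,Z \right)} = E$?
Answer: $\frac{1}{1680} \approx 0.00059524$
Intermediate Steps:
$l{\left(c,C \right)} = c^{2}$
$\frac{1}{l{\left(-7,Y{\left(\frac{4}{5},-9 \right)} \right)} + \left(34 \cdot 48 - 1\right)} = \frac{1}{\left(-7\right)^{2} + \left(34 \cdot 48 - 1\right)} = \frac{1}{49 + \left(1632 - 1\right)} = \frac{1}{49 + 1631} = \frac{1}{1680}$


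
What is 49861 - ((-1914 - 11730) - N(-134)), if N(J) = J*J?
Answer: 81461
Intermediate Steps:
N(J) = J**2
49861 - ((-1914 - 11730) - N(-134)) = 49861 - ((-1914 - 11730) - 1*(-134)**2) = 49861 - (-13644 - 1*17956) = 49861 - (-13644 - 17956) = 49861 - 1*(-31600) = 49861 + 31600 = 81461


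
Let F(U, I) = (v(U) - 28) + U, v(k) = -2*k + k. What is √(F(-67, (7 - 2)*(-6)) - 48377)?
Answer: I*√48405 ≈ 220.01*I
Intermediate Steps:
v(k) = -k
F(U, I) = -28 (F(U, I) = (-U - 28) + U = (-28 - U) + U = -28)
√(F(-67, (7 - 2)*(-6)) - 48377) = √(-28 - 48377) = √(-48405) = I*√48405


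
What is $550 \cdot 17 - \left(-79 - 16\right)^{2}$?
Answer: $325$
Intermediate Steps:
$550 \cdot 17 - \left(-79 - 16\right)^{2} = 9350 - \left(-95\right)^{2} = 9350 - 9025 = 325$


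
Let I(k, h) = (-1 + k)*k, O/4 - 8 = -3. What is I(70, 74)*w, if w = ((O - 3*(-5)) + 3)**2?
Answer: 6974520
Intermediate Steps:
O = 20 (O = 32 + 4*(-3) = 32 - 12 = 20)
I(k, h) = k*(-1 + k)
w = 1444 (w = ((20 - 3*(-5)) + 3)**2 = ((20 + 15) + 3)**2 = (35 + 3)**2 = 38**2 = 1444)
I(70, 74)*w = (70*(-1 + 70))*1444 = (70*69)*1444 = 4830*1444 = 6974520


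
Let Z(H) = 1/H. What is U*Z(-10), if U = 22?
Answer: -11/5 ≈ -2.2000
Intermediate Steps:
Z(H) = 1/H
U*Z(-10) = 22/(-10) = 22*(-1/10) = -11/5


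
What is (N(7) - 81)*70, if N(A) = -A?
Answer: -6160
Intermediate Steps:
(N(7) - 81)*70 = (-1*7 - 81)*70 = (-7 - 81)*70 = -88*70 = -6160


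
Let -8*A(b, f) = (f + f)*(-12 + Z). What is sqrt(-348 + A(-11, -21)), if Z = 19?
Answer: I*sqrt(1245)/2 ≈ 17.642*I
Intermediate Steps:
A(b, f) = -7*f/4 (A(b, f) = -(f + f)*(-12 + 19)/8 = -2*f*7/8 = -7*f/4)
sqrt(-348 + A(-11, -21)) = sqrt(-348 - 7/4*(-21)) = sqrt(-348 + 147/4) = sqrt(-1245/4) = I*sqrt(1245)/2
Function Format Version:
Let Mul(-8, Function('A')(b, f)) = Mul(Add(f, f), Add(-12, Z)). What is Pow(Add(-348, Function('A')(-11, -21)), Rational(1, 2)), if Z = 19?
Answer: Mul(Rational(1, 2), I, Pow(1245, Rational(1, 2))) ≈ Mul(17.642, I)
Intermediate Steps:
Function('A')(b, f) = Mul(Rational(-7, 4), f) (Function('A')(b, f) = Mul(Rational(-1, 8), Mul(Add(f, f), Add(-12, 19))) = Mul(Rational(-1, 8), Mul(Mul(2, f), 7)) = Mul(Rational(-1, 8), Mul(14, f)) = Mul(Rational(-7, 4), f))
Pow(Add(-348, Function('A')(-11, -21)), Rational(1, 2)) = Pow(Add(-348, Mul(Rational(-7, 4), -21)), Rational(1, 2)) = Pow(Add(-348, Rational(147, 4)), Rational(1, 2)) = Pow(Rational(-1245, 4), Rational(1, 2)) = Mul(Rational(1, 2), I, Pow(1245, Rational(1, 2)))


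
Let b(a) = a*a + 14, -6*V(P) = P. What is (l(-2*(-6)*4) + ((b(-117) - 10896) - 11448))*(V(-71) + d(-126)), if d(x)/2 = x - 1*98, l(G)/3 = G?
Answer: 22236649/6 ≈ 3.7061e+6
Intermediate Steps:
l(G) = 3*G
V(P) = -P/6
d(x) = -196 + 2*x (d(x) = 2*(x - 1*98) = 2*(x - 98) = 2*(-98 + x) = -196 + 2*x)
b(a) = 14 + a² (b(a) = a² + 14 = 14 + a²)
(l(-2*(-6)*4) + ((b(-117) - 10896) - 11448))*(V(-71) + d(-126)) = (3*(-2*(-6)*4) + (((14 + (-117)²) - 10896) - 11448))*(-⅙*(-71) + (-196 + 2*(-126))) = (3*(12*4) + (((14 + 13689) - 10896) - 11448))*(71/6 + (-196 - 252)) = (3*48 + ((13703 - 10896) - 11448))*(71/6 - 448) = (144 + (2807 - 11448))*(-2617/6) = (144 - 8641)*(-2617/6) = -8497*(-2617/6) = 22236649/6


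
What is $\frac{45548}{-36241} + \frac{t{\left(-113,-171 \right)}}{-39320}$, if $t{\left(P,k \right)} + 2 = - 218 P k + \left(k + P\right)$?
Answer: $\frac{7544075667}{71249806} \approx 105.88$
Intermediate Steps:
$t{\left(P,k \right)} = -2 + P + k - 218 P k$ ($t{\left(P,k \right)} = -2 + \left(- 218 P k + \left(k + P\right)\right) = -2 - \left(- P - k + 218 P k\right) = -2 + \left(P + k - 218 P k\right) = -2 + P + k - 218 P k$)
$\frac{45548}{-36241} + \frac{t{\left(-113,-171 \right)}}{-39320} = \frac{45548}{-36241} + \frac{-2 - 113 - 171 - \left(-24634\right) \left(-171\right)}{-39320} = 45548 \left(- \frac{1}{36241}\right) + \left(-2 - 113 - 171 - 4212414\right) \left(- \frac{1}{39320}\right) = - \frac{45548}{36241} - - \frac{210635}{1966} = - \frac{45548}{36241} + \frac{210635}{1966} = \frac{7544075667}{71249806}$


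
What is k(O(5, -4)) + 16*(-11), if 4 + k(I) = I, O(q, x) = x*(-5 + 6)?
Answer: -184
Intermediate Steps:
O(q, x) = x (O(q, x) = x*1 = x)
k(I) = -4 + I
k(O(5, -4)) + 16*(-11) = (-4 - 4) + 16*(-11) = -8 - 176 = -184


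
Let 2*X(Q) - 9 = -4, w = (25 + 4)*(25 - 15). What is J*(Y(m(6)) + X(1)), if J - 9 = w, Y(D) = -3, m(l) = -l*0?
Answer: -299/2 ≈ -149.50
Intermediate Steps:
m(l) = 0
w = 290 (w = 29*10 = 290)
J = 299 (J = 9 + 290 = 299)
X(Q) = 5/2 (X(Q) = 9/2 + (1/2)*(-4) = 9/2 - 2 = 5/2)
J*(Y(m(6)) + X(1)) = 299*(-3 + 5/2) = 299*(-1/2) = -299/2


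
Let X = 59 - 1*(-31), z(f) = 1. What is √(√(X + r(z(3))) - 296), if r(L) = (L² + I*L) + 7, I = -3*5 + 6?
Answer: √(-296 + √89) ≈ 16.928*I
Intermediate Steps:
I = -9 (I = -15 + 6 = -9)
X = 90 (X = 59 + 31 = 90)
r(L) = 7 + L² - 9*L (r(L) = (L² - 9*L) + 7 = 7 + L² - 9*L)
√(√(X + r(z(3))) - 296) = √(√(90 + (7 + 1² - 9*1)) - 296) = √(√(90 + (7 + 1 - 9)) - 296) = √(√(90 - 1) - 296) = √(√89 - 296) = √(-296 + √89)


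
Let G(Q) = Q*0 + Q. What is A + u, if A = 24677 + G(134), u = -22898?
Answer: 1913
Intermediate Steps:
G(Q) = Q (G(Q) = 0 + Q = Q)
A = 24811 (A = 24677 + 134 = 24811)
A + u = 24811 - 22898 = 1913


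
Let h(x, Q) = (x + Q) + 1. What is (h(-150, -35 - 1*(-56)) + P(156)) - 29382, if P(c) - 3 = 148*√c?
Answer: -29507 + 296*√39 ≈ -27658.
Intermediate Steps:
P(c) = 3 + 148*√c
h(x, Q) = 1 + Q + x (h(x, Q) = (Q + x) + 1 = 1 + Q + x)
(h(-150, -35 - 1*(-56)) + P(156)) - 29382 = ((1 + (-35 - 1*(-56)) - 150) + (3 + 148*√156)) - 29382 = ((1 + (-35 + 56) - 150) + (3 + 148*(2*√39))) - 29382 = ((1 + 21 - 150) + (3 + 296*√39)) - 29382 = (-128 + (3 + 296*√39)) - 29382 = (-125 + 296*√39) - 29382 = -29507 + 296*√39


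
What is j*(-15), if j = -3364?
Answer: 50460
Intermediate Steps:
j*(-15) = -3364*(-15) = 50460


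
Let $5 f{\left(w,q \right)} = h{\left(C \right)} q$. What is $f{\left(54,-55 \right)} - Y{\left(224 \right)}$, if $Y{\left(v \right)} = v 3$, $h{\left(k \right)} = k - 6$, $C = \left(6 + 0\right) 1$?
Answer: $-672$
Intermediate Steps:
$C = 6$ ($C = 6 \cdot 1 = 6$)
$h{\left(k \right)} = -6 + k$ ($h{\left(k \right)} = k - 6 = -6 + k$)
$f{\left(w,q \right)} = 0$ ($f{\left(w,q \right)} = \frac{\left(-6 + 6\right) q}{5} = \frac{0 q}{5} = \frac{1}{5} \cdot 0 = 0$)
$Y{\left(v \right)} = 3 v$
$f{\left(54,-55 \right)} - Y{\left(224 \right)} = 0 - 3 \cdot 224 = 0 - 672 = -672$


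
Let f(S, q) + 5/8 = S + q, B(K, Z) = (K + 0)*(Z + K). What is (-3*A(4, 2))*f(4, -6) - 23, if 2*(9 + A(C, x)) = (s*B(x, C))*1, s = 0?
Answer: -751/8 ≈ -93.875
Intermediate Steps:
B(K, Z) = K*(K + Z)
A(C, x) = -9 (A(C, x) = -9 + ((0*(x*(x + C)))*1)/2 = -9 + ((0*(x*(C + x)))*1)/2 = -9 + (0*1)/2 = -9 + (½)*0 = -9 + 0 = -9)
f(S, q) = -5/8 + S + q (f(S, q) = -5/8 + (S + q) = -5/8 + S + q)
(-3*A(4, 2))*f(4, -6) - 23 = (-3*(-9))*(-5/8 + 4 - 6) - 23 = 27*(-21/8) - 23 = -567/8 - 23 = -751/8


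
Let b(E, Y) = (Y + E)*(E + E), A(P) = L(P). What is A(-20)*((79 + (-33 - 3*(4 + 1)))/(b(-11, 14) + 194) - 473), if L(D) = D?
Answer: 302565/32 ≈ 9455.2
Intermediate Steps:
A(P) = P
b(E, Y) = 2*E*(E + Y) (b(E, Y) = (E + Y)*(2*E) = 2*E*(E + Y))
A(-20)*((79 + (-33 - 3*(4 + 1)))/(b(-11, 14) + 194) - 473) = -20*((79 + (-33 - 3*(4 + 1)))/(2*(-11)*(-11 + 14) + 194) - 473) = -20*((79 + (-33 - 3*5))/(2*(-11)*3 + 194) - 473) = -20*((79 + (-33 - 15))/(-66 + 194) - 473) = -20*((79 - 48)/128 - 473) = -20*(31*(1/128) - 473) = -20*(31/128 - 473) = -20*(-60513/128) = 302565/32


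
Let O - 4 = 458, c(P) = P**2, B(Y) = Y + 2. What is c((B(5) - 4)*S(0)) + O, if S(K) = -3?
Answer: 543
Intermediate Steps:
B(Y) = 2 + Y
O = 462 (O = 4 + 458 = 462)
c((B(5) - 4)*S(0)) + O = (((2 + 5) - 4)*(-3))**2 + 462 = ((7 - 4)*(-3))**2 + 462 = (3*(-3))**2 + 462 = (-9)**2 + 462 = 81 + 462 = 543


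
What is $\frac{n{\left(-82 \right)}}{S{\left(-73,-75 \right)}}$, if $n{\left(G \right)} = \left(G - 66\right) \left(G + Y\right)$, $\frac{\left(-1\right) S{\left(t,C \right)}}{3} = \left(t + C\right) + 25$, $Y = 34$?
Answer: $\frac{2368}{123} \approx 19.252$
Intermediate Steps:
$S{\left(t,C \right)} = -75 - 3 C - 3 t$ ($S{\left(t,C \right)} = - 3 \left(\left(t + C\right) + 25\right) = - 3 \left(\left(C + t\right) + 25\right) = - 3 \left(25 + C + t\right) = -75 - 3 C - 3 t$)
$n{\left(G \right)} = \left(-66 + G\right) \left(34 + G\right)$ ($n{\left(G \right)} = \left(G - 66\right) \left(G + 34\right) = \left(-66 + G\right) \left(34 + G\right)$)
$\frac{n{\left(-82 \right)}}{S{\left(-73,-75 \right)}} = \frac{-2244 + \left(-82\right)^{2} - -2624}{-75 - -225 - -219} = \frac{-2244 + 6724 + 2624}{-75 + 225 + 219} = \frac{7104}{369} = 7104 \cdot \frac{1}{369} = \frac{2368}{123}$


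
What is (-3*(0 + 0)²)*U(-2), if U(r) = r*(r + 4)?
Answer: 0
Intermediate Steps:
U(r) = r*(4 + r)
(-3*(0 + 0)²)*U(-2) = (-3*(0 + 0)²)*(-2*(4 - 2)) = (-3*0²)*(-2*2) = -3*0*(-4) = 0*(-4) = 0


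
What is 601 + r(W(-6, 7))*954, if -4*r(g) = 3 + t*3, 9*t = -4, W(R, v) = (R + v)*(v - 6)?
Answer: 407/2 ≈ 203.50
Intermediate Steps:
W(R, v) = (-6 + v)*(R + v) (W(R, v) = (R + v)*(-6 + v) = (-6 + v)*(R + v))
t = -4/9 (t = (1/9)*(-4) = -4/9 ≈ -0.44444)
r(g) = -5/12 (r(g) = -(3 - 4/9*3)/4 = -(3 - 4/3)/4 = -1/4*5/3 = -5/12)
601 + r(W(-6, 7))*954 = 601 - 5/12*954 = 601 - 795/2 = 407/2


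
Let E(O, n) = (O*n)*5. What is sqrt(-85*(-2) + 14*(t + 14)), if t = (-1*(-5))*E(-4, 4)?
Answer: I*sqrt(5234) ≈ 72.346*I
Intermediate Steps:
E(O, n) = 5*O*n
t = -400 (t = (-1*(-5))*(5*(-4)*4) = 5*(-80) = -400)
sqrt(-85*(-2) + 14*(t + 14)) = sqrt(-85*(-2) + 14*(-400 + 14)) = sqrt(170 + 14*(-386)) = sqrt(170 - 5404) = sqrt(-5234) = I*sqrt(5234)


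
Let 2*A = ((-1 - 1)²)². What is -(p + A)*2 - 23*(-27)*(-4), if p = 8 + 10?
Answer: -2536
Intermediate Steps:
p = 18
A = 8 (A = ((-1 - 1)²)²/2 = ((-2)²)²/2 = (½)*4² = (½)*16 = 8)
-(p + A)*2 - 23*(-27)*(-4) = -(18 + 8)*2 - 23*(-27)*(-4) = -1*26*2 + 621*(-4) = -26*2 - 2484 = -52 - 2484 = -2536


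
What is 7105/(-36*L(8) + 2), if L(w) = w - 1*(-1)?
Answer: -1015/46 ≈ -22.065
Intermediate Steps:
L(w) = 1 + w (L(w) = w + 1 = 1 + w)
7105/(-36*L(8) + 2) = 7105/(-36*(1 + 8) + 2) = 7105/(-36*9 + 2) = 7105/(-324 + 2) = 7105/(-322) = 7105*(-1/322) = -1015/46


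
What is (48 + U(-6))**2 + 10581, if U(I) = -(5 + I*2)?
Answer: 13606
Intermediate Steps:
U(I) = -5 - 2*I (U(I) = -(5 + 2*I) = -5 - 2*I)
(48 + U(-6))**2 + 10581 = (48 + (-5 - 2*(-6)))**2 + 10581 = (48 + (-5 + 12))**2 + 10581 = (48 + 7)**2 + 10581 = 55**2 + 10581 = 3025 + 10581 = 13606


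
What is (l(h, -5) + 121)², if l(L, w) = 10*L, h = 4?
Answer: 25921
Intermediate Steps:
(l(h, -5) + 121)² = (10*4 + 121)² = (40 + 121)² = 161² = 25921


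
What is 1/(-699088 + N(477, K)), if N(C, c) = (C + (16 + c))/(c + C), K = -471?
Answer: -3/2097253 ≈ -1.4304e-6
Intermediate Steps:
N(C, c) = (16 + C + c)/(C + c)
1/(-699088 + N(477, K)) = 1/(-699088 + (16 + 477 - 471)/(477 - 471)) = 1/(-699088 + 22/6) = 1/(-699088 + (⅙)*22) = 1/(-699088 + 11/3) = 1/(-2097253/3) = -3/2097253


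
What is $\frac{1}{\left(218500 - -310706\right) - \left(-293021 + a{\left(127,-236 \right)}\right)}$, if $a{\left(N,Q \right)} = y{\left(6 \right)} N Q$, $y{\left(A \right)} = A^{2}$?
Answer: $\frac{1}{1901219} \approx 5.2598 \cdot 10^{-7}$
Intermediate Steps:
$a{\left(N,Q \right)} = 36 N Q$ ($a{\left(N,Q \right)} = 6^{2} N Q = 36 N Q$)
$\frac{1}{\left(218500 - -310706\right) - \left(-293021 + a{\left(127,-236 \right)}\right)} = \frac{1}{\left(218500 - -310706\right) - \left(-293021 + 36 \cdot 127 \left(-236\right)\right)} = \frac{1}{\left(218500 + 310706\right) + \left(\left(224568 - -1078992\right) + 68453\right)} = \frac{1}{529206 + \left(\left(224568 + 1078992\right) + 68453\right)} = \frac{1}{529206 + \left(1303560 + 68453\right)} = \frac{1}{529206 + 1372013} = \frac{1}{1901219}$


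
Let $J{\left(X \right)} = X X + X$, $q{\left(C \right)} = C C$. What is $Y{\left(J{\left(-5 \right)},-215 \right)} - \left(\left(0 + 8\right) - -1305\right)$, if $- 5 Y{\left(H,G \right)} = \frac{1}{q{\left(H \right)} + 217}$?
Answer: $- \frac{4050606}{3085} \approx -1313.0$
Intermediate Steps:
$q{\left(C \right)} = C^{2}$
$J{\left(X \right)} = X + X^{2}$ ($J{\left(X \right)} = X^{2} + X = X + X^{2}$)
$Y{\left(H,G \right)} = - \frac{1}{5 \left(217 + H^{2}\right)}$ ($Y{\left(H,G \right)} = - \frac{1}{5 \left(H^{2} + 217\right)} = - \frac{1}{5 \left(217 + H^{2}\right)}$)
$Y{\left(J{\left(-5 \right)},-215 \right)} - \left(\left(0 + 8\right) - -1305\right) = - \frac{1}{1085 + 5 \left(- 5 \left(1 - 5\right)\right)^{2}} - \left(\left(0 + 8\right) - -1305\right) = - \frac{1}{1085 + 5 \left(\left(-5\right) \left(-4\right)\right)^{2}} - \left(8 + 1305\right) = - \frac{1}{1085 + 5 \cdot 20^{2}} - 1313 = - \frac{1}{1085 + 5 \cdot 400} - 1313 = - \frac{1}{1085 + 2000} - 1313 = - \frac{1}{3085} - 1313 = - \frac{4050606}{3085}$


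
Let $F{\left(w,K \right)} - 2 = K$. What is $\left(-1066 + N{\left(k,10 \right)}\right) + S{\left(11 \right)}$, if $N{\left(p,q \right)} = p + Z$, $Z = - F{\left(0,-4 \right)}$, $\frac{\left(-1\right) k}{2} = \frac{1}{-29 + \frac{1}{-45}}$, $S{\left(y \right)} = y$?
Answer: $- \frac{687564}{653} \approx -1052.9$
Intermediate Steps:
$F{\left(w,K \right)} = 2 + K$
$k = \frac{45}{653}$ ($k = - \frac{2}{-29 + \frac{1}{-45}} = - \frac{2}{-29 - \frac{1}{45}} = - \frac{2}{- \frac{1306}{45}} = \left(-2\right) \left(- \frac{45}{1306}\right) = \frac{45}{653} \approx 0.068913$)
$Z = 2$ ($Z = - (2 - 4) = \left(-1\right) \left(-2\right) = 2$)
$N{\left(p,q \right)} = 2 + p$ ($N{\left(p,q \right)} = p + 2 = 2 + p$)
$\left(-1066 + N{\left(k,10 \right)}\right) + S{\left(11 \right)} = \left(-1066 + \left(2 + \frac{45}{653}\right)\right) + 11 = \left(-1066 + \frac{1351}{653}\right) + 11 = - \frac{694747}{653} + 11 = - \frac{687564}{653}$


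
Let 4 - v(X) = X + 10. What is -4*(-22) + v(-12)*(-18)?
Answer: -20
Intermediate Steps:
v(X) = -6 - X (v(X) = 4 - (X + 10) = 4 - (10 + X) = 4 + (-10 - X) = -6 - X)
-4*(-22) + v(-12)*(-18) = -4*(-22) + (-6 - 1*(-12))*(-18) = 88 + (-6 + 12)*(-18) = 88 + 6*(-18) = 88 - 108 = -20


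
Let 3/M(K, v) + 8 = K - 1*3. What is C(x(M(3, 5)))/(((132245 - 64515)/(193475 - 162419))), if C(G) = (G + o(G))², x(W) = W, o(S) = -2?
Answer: 700701/270920 ≈ 2.5864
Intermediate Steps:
M(K, v) = 3/(-11 + K) (M(K, v) = 3/(-8 + (K - 1*3)) = 3/(-8 + (K - 3)) = 3/(-8 + (-3 + K)) = 3/(-11 + K))
C(G) = (-2 + G)² (C(G) = (G - 2)² = (-2 + G)²)
C(x(M(3, 5)))/(((132245 - 64515)/(193475 - 162419))) = (-2 + 3/(-11 + 3))²/(((132245 - 64515)/(193475 - 162419))) = (-2 + 3/(-8))²/((67730/31056)) = (-2 + 3*(-⅛))²/((67730*(1/31056))) = (-2 - 3/8)²/(33865/15528) = (-19/8)²*(15528/33865) = (361/64)*(15528/33865) = 700701/270920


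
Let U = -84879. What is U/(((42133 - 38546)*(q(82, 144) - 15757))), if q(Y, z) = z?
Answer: 84879/56003831 ≈ 0.0015156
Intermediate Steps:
U/(((42133 - 38546)*(q(82, 144) - 15757))) = -84879*1/((144 - 15757)*(42133 - 38546)) = -84879/(3587*(-15613)) = -84879/(-56003831) = -84879*(-1/56003831) = 84879/56003831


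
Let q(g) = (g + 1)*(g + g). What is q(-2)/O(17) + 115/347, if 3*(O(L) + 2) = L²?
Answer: 36709/98201 ≈ 0.37382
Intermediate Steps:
O(L) = -2 + L²/3
q(g) = 2*g*(1 + g) (q(g) = (1 + g)*(2*g) = 2*g*(1 + g))
q(-2)/O(17) + 115/347 = (2*(-2)*(1 - 2))/(-2 + (⅓)*17²) + 115/347 = (2*(-2)*(-1))/(-2 + (⅓)*289) + 115*(1/347) = 4/(-2 + 289/3) + 115/347 = 4/(283/3) + 115/347 = 4*(3/283) + 115/347 = 12/283 + 115/347 = 36709/98201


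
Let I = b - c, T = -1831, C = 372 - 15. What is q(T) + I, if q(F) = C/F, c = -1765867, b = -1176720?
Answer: 1078727800/1831 ≈ 5.8915e+5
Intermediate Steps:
C = 357
q(F) = 357/F
I = 589147 (I = -1176720 - 1*(-1765867) = -1176720 + 1765867 = 589147)
q(T) + I = 357/(-1831) + 589147 = 357*(-1/1831) + 589147 = -357/1831 + 589147 = 1078727800/1831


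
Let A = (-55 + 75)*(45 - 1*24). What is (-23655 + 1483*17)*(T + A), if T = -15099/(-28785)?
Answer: 6278355748/9595 ≈ 6.5434e+5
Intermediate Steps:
A = 420 (A = 20*(45 - 24) = 20*21 = 420)
T = 5033/9595 (T = -15099*(-1/28785) = 5033/9595 ≈ 0.52454)
(-23655 + 1483*17)*(T + A) = (-23655 + 1483*17)*(5033/9595 + 420) = (-23655 + 25211)*(4034933/9595) = 1556*(4034933/9595) = 6278355748/9595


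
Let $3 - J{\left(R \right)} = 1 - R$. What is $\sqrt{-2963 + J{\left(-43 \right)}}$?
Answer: $2 i \sqrt{751} \approx 54.809 i$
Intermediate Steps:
$J{\left(R \right)} = 2 + R$ ($J{\left(R \right)} = 3 - \left(1 - R\right) = 3 + \left(-1 + R\right) = 2 + R$)
$\sqrt{-2963 + J{\left(-43 \right)}} = \sqrt{-2963 + \left(2 - 43\right)} = \sqrt{-2963 - 41} = \sqrt{-3004} = 2 i \sqrt{751}$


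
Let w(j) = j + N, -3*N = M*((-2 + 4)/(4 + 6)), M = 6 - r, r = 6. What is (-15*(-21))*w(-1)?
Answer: -315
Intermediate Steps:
M = 0 (M = 6 - 1*6 = 6 - 6 = 0)
N = 0 (N = -0*(-2 + 4)/(4 + 6) = -0*2/10 = -0*2*(⅒) = -0/5 = -⅓*0 = 0)
w(j) = j (w(j) = j + 0 = j)
(-15*(-21))*w(-1) = -15*(-21)*(-1) = 315*(-1) = -315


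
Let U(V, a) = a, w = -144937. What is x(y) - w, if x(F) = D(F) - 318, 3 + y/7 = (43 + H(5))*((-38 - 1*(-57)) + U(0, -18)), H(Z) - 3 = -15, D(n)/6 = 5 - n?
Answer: 143473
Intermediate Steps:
D(n) = 30 - 6*n (D(n) = 6*(5 - n) = 30 - 6*n)
H(Z) = -12 (H(Z) = 3 - 15 = -12)
y = 196 (y = -21 + 7*((43 - 12)*((-38 - 1*(-57)) - 18)) = -21 + 7*(31*((-38 + 57) - 18)) = -21 + 7*(31*(19 - 18)) = -21 + 7*(31*1) = -21 + 7*31 = -21 + 217 = 196)
x(F) = -288 - 6*F (x(F) = (30 - 6*F) - 318 = -288 - 6*F)
x(y) - w = (-288 - 6*196) - 1*(-144937) = (-288 - 1176) + 144937 = -1464 + 144937 = 143473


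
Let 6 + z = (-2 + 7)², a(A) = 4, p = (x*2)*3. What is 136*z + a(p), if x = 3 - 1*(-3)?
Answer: 2588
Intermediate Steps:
x = 6 (x = 3 + 3 = 6)
p = 36 (p = (6*2)*3 = 12*3 = 36)
z = 19 (z = -6 + (-2 + 7)² = -6 + 5² = -6 + 25 = 19)
136*z + a(p) = 136*19 + 4 = 2584 + 4 = 2588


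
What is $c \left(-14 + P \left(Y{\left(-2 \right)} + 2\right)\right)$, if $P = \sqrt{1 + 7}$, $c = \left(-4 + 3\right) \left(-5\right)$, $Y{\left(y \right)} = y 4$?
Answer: $-70 - 60 \sqrt{2} \approx -154.85$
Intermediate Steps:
$Y{\left(y \right)} = 4 y$
$c = 5$ ($c = \left(-1\right) \left(-5\right) = 5$)
$P = 2 \sqrt{2}$ ($P = \sqrt{8} = 2 \sqrt{2} \approx 2.8284$)
$c \left(-14 + P \left(Y{\left(-2 \right)} + 2\right)\right) = 5 \left(-14 + 2 \sqrt{2} \left(4 \left(-2\right) + 2\right)\right) = 5 \left(-14 + 2 \sqrt{2} \left(-8 + 2\right)\right) = 5 \left(-14 + 2 \sqrt{2} \left(-6\right)\right) = 5 \left(-14 - 12 \sqrt{2}\right) = -70 - 60 \sqrt{2}$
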